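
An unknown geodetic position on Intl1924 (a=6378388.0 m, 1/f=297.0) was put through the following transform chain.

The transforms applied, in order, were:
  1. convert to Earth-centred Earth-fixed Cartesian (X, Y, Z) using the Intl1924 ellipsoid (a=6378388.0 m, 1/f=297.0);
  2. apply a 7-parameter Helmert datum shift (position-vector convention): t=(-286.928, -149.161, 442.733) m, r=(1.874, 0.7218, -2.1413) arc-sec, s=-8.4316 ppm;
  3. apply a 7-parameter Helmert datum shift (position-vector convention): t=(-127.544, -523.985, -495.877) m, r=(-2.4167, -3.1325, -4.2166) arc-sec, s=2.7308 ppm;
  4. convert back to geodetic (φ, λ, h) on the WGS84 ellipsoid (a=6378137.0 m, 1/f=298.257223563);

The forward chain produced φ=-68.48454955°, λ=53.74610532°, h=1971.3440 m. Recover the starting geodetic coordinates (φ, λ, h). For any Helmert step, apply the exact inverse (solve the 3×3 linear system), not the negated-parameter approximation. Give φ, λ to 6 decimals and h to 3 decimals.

φ=-68.478638°, λ=53.751014°, h=2075.293 m

start: φ=-68.484550°, λ=53.746105°, h=1971.344 m
→ ECEF (a=6378137.000, f=1/298.257223563): X=1387769.4014, Y=1892408.8765, Z=-5912960.9047
→ Helmert⁻¹: X=1387764.6658, Y=1893025.3350, Z=-5912447.7781
→ Helmert⁻¹: X=1388064.3357, Y=1893151.1470, Z=-5912952.7093
→ geod (Bowring, a=6378388.000): φ=-68.47863800°, λ=53.75101400°, h=2075.2930 m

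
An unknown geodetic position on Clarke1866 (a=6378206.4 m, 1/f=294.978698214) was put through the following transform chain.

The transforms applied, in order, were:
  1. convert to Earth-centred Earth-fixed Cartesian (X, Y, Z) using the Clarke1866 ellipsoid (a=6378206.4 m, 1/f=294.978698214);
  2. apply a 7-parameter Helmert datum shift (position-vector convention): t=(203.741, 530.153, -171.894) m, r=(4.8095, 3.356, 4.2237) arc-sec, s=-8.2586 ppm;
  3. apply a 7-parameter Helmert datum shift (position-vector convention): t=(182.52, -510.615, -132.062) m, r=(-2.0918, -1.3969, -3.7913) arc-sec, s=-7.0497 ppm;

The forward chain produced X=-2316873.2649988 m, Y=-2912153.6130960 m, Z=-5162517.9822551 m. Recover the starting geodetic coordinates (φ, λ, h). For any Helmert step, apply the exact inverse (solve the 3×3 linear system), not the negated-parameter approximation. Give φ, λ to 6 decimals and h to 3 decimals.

start: X=-2316873.2650, Y=-2912153.6131, Z=-5162517.9823 m
→ Helmert⁻¹: X=-2317053.5632, Y=-2911653.7596, Z=-5162436.1499
→ Helmert⁻¹: X=-2317252.0846, Y=-2912280.8822, Z=-5162276.6858
→ geod (Bowring, a=6378206.400): φ=-54.39500900°, λ=-128.50866600°, h=17.8920 m

φ=-54.395009°, λ=-128.508666°, h=17.892 m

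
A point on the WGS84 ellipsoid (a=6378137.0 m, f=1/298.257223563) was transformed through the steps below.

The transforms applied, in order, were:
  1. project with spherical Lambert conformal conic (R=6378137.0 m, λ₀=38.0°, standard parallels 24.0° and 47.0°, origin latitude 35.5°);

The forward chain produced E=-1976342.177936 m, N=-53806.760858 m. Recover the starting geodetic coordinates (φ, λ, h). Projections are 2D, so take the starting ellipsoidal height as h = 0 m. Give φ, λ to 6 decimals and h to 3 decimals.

start: E=-1976342.1779, N=-53806.7609 m
→ lcc⁻¹: φ=32.98846700°, λ=16.24627100°

φ=32.988467°, λ=16.246271°, h=0.000 m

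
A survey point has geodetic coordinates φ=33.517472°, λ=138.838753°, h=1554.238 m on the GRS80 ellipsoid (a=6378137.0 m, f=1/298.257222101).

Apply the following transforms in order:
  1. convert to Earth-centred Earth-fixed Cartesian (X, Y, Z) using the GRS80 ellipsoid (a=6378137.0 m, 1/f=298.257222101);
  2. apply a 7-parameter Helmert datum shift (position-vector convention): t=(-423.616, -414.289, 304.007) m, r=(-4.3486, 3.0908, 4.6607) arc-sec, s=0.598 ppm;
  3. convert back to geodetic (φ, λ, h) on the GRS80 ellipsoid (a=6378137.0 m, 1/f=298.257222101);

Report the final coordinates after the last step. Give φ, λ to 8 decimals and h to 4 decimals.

φ=33.51937700°, λ=138.84543433°, h=1764.4585 m

start: φ=33.517472°, λ=138.838753°, h=1554.238 m
→ ECEF (a=6378137.000, f=1/298.257222101): X=-4008450.4845, Y=3504346.9693, Z=3502808.3333
→ Helmert 7p (PV): X=-4008903.1925, Y=3503918.0504, Z=3503100.6193
→ geod (Bowring, a=6378137.000): φ=33.51937700°, λ=138.84543433°, h=1764.4585 m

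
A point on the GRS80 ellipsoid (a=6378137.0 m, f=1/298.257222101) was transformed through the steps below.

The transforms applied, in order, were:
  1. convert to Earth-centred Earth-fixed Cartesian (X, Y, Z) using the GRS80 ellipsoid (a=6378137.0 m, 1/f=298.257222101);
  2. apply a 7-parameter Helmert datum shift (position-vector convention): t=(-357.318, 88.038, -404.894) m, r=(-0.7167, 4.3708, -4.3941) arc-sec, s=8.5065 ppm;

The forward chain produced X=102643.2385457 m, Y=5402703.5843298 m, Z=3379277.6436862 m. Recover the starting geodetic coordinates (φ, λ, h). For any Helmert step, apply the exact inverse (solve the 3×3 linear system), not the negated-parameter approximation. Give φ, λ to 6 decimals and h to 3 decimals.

φ=32.197401°, λ=88.909769°, h=1313.661 m

start: X=102643.2385, Y=5402703.5843, Z=3379277.6437 m
→ Helmert⁻¹: X=102812.9725, Y=5402560.0364, Z=3379674.7393
→ geod (Bowring, a=6378137.000): φ=32.19740100°, λ=88.90976900°, h=1313.6610 m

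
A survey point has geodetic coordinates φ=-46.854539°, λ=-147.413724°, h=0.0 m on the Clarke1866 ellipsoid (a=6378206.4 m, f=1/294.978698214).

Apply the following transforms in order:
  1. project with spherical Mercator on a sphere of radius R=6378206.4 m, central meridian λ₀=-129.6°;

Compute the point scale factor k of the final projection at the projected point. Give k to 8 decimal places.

1.46230278

start: φ=-46.854539°, λ=-147.413724°, h=0.000 m
→ into merc (λ₀=-129.6°): φ=-46.85453900°, λ−λ₀=-17.81372400°
scale k = 1.46230278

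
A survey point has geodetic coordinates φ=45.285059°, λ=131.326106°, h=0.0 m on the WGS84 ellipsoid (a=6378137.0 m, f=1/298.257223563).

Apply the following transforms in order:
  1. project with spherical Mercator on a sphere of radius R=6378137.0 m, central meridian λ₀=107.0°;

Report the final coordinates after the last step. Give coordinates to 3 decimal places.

start: φ=45.285059°, λ=131.326106°, h=0.000 m
→ merc (R=6378137.0, λ₀=107.0°): E=2707969.7329, N=5666510.3853

E=2707969.733 m, N=5666510.385 m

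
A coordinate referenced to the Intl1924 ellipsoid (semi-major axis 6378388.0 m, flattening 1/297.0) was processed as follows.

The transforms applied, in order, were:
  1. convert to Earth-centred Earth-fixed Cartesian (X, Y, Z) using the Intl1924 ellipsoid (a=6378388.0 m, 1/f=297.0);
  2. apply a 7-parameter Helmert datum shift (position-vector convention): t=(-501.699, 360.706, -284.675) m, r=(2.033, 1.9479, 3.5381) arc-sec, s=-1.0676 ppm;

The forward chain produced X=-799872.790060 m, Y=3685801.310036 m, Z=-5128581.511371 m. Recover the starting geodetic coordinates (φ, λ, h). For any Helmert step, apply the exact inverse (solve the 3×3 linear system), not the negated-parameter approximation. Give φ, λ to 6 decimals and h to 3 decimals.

φ=-53.855686°, λ=102.236338°, h=1184.926 m

start: X=-799872.7901, Y=3685801.3100, Z=-5128581.5114 m
→ Helmert⁻¹: X=-799260.2975, Y=3685407.7022, Z=-5128346.1837
→ geod (Bowring, a=6378388.000): φ=-53.85568600°, λ=102.23633800°, h=1184.9260 m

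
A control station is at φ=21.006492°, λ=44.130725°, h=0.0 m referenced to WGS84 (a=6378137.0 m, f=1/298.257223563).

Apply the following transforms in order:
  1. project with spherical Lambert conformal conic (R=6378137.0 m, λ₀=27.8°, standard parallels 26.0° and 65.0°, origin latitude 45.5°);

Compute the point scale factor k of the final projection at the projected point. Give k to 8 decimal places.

start: φ=21.006492°, λ=44.130725°, h=0.000 m
→ into lcc (λ₀=27.8°): φ=21.00649200°, λ−λ₀=16.33072500°
scale k = 1.03180159

1.03180159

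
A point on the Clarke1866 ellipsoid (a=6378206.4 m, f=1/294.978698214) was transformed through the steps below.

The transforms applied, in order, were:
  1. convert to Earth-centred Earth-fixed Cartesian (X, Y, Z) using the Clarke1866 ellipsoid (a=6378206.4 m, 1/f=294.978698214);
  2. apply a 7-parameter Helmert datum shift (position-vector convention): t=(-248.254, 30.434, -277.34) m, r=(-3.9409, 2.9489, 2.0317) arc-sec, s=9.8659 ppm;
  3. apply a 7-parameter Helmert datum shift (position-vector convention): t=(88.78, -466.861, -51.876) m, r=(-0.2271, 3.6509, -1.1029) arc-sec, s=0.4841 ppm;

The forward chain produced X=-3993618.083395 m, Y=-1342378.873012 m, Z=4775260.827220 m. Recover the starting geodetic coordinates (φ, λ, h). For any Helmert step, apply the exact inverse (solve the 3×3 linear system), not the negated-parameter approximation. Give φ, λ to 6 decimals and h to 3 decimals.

start: X=-3993618.0834, Y=-1342378.8730, Z=4775260.8272 m
→ Helmert⁻¹: X=-3993782.2767, Y=-1341937.9748, Z=4775238.2238
→ Helmert⁻¹: X=-3993576.1141, Y=-1342007.0712, Z=4775385.7143
→ geod (Bowring, a=6378206.400): φ=48.77290700°, λ=-161.42551800°, h=2177.2090 m

φ=48.772907°, λ=-161.425518°, h=2177.209 m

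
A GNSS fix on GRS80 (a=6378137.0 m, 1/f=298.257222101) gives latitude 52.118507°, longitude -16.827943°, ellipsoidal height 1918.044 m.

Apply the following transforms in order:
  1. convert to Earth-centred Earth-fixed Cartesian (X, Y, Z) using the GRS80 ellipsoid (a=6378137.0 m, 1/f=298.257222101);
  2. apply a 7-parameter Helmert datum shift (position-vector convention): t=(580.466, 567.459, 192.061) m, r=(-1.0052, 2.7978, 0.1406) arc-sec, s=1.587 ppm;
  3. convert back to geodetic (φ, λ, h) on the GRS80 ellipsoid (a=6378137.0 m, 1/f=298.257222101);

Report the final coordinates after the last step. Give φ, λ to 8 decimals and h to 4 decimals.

start: φ=52.118507°, λ=-16.827943°, h=1918.044 m
→ ECEF (a=6378137.000, f=1/298.257222101): X=3757632.6984, Y=-1136496.1294, Z=5012424.6421
→ Helmert 7p (PV): X=3758287.8917, Y=-1135903.4853, Z=5012579.2273
→ geod (Bowring, a=6378137.000): φ=52.11612888°, λ=-16.81689676°, h=2319.8378 m

φ=52.11612888°, λ=-16.81689676°, h=2319.8378 m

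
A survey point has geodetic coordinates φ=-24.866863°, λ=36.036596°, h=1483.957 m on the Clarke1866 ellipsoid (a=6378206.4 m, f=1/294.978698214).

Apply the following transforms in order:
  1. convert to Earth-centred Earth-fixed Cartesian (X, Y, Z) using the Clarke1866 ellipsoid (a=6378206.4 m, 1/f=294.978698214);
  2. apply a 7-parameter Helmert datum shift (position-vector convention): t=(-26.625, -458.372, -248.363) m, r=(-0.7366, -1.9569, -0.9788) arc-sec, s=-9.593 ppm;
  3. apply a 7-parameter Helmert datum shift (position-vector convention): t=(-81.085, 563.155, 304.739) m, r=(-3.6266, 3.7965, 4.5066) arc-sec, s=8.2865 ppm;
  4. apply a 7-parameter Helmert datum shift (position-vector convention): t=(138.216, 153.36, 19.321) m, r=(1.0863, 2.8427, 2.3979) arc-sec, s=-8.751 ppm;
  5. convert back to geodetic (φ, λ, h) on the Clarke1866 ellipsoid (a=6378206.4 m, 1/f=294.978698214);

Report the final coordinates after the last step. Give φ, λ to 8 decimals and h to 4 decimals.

start: φ=-24.866863°, λ=36.036596°, h=1483.957 m
→ ECEF (a=6378206.400, f=1/294.978698214): X=4683391.1943, Y=3407255.4207, Z=-2666172.3656
→ Helmert 7p (PV): X=4683361.1046, Y=3406732.6176, Z=-2666362.8873
→ Helmert 7p (PV): X=4683195.3179, Y=3407379.4472, Z=-2666226.3441
→ Helmert 7p (PV): X=4683216.1946, Y=3407571.4742, Z=-2666230.2883
→ geod (Bowring, a=6378206.400): φ=-24.86716868°, λ=36.04014280°, h=1548.6286 m

φ=-24.86716868°, λ=36.04014280°, h=1548.6286 m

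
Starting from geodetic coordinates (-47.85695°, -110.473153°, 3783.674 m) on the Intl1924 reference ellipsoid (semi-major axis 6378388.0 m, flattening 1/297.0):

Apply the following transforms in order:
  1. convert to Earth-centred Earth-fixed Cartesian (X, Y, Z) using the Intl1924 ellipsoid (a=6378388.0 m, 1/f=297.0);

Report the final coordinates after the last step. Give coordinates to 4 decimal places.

start: φ=-47.856950°, λ=-110.473153°, h=3783.674 m
→ ECEF (a=6378388.000, f=1/297.0): X=-1500599.5504, Y=-4019276.0771, Z=-4709112.0631

X=-1500599.5504 m, Y=-4019276.0771 m, Z=-4709112.0631 m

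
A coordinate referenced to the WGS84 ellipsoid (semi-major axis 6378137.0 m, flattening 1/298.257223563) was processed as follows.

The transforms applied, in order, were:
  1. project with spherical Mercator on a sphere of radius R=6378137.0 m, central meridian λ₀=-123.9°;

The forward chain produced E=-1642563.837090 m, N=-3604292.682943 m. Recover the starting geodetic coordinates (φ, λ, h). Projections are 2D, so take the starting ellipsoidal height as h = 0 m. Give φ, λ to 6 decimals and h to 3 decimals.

start: E=-1642563.8371, N=-3604292.6829 m
→ merc⁻¹: φ=-30.78063200°, λ=-138.65540200°

φ=-30.780632°, λ=-138.655402°, h=0.000 m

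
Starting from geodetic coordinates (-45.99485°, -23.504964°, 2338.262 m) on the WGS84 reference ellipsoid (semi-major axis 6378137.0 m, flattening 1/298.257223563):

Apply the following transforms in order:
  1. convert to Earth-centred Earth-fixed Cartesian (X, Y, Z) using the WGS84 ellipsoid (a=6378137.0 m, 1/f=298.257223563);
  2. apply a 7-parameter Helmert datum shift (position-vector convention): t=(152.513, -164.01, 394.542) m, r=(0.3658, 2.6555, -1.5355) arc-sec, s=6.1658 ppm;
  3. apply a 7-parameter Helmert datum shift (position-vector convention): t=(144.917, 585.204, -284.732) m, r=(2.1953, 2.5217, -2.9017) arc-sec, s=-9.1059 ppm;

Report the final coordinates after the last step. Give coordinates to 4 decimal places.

X=4072052.8089 m, Y=-1770545.2293 m, Z=-4566532.7018 m

start: φ=-45.994850°, λ=-23.504964°, h=2338.262 m
→ ECEF (a=6378137.000, f=1/298.257223563): X=4071920.0660, Y=-1770940.7319, Z=-4566531.7386
→ Helmert 7p (PV): X=4072025.7112, Y=-1771137.8754, Z=-4566220.9168
→ Helmert 7p (PV): X=4072052.8089, Y=-1770545.2293, Z=-4566532.7018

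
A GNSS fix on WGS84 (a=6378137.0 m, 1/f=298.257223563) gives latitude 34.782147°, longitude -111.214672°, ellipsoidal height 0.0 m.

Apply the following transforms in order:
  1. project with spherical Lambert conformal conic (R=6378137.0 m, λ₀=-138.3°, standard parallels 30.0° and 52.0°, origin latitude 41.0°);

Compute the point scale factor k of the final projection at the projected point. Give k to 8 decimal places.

start: φ=34.782147°, λ=-111.214672°, h=0.000 m
→ into lcc (λ₀=-138.3°): φ=34.78214700°, λ−λ₀=27.08532800°
scale k = 0.98777990

0.98777990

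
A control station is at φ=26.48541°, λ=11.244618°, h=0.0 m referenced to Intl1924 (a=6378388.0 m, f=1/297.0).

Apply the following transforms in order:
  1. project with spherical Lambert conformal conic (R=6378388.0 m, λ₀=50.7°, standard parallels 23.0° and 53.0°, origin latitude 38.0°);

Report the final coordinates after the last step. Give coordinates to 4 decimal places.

start: φ=26.485410°, λ=11.244618°, h=0.000 m
→ lcc (R=6378388.0, λ₀=50.7°): E=-3760028.6739, N=-428118.4094

E=-3760028.6739 m, N=-428118.4094 m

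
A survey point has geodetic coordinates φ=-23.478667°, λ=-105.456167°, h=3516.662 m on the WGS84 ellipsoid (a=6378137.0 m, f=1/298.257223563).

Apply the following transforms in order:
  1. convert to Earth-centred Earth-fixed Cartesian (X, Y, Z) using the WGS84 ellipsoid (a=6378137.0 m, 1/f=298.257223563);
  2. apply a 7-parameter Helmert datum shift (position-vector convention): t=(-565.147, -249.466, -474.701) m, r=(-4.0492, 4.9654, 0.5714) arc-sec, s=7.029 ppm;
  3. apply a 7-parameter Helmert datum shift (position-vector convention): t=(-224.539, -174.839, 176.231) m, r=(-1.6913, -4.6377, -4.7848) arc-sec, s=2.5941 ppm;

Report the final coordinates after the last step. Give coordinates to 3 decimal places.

X=-1561665.665 m, Y=-5645134.910 m, Z=-2526993.515 m

start: φ=-23.478667°, λ=-105.456167°, h=3516.662 m
→ ECEF (a=6378137.000, f=1/298.257223563): X=-1560741.6395, Y=-5644617.8544, Z=-2526830.2912
→ Helmert 7p (PV): X=-1561362.9486, Y=-5644960.9248, Z=-2527174.3707
→ Helmert 7p (PV): X=-1561665.6649, Y=-5645134.9098, Z=-2526993.5147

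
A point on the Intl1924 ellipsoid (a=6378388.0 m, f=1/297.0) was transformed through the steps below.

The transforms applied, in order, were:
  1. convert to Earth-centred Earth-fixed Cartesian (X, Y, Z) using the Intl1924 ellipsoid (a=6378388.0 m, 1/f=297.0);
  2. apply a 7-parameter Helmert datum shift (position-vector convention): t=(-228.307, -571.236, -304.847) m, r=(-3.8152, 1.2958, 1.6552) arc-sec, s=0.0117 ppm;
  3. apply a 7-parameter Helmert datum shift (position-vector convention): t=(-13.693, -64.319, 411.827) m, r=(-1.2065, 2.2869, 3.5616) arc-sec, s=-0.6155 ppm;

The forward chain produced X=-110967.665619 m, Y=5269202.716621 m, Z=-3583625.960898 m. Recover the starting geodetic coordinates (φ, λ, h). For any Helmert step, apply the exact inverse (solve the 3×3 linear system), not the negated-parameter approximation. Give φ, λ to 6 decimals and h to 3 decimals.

φ=-34.390107°, λ=91.201531°, h=2327.723 m

start: X=-110967.6656, Y=5269202.7166, Z=-3583625.9609 m
→ Helmert⁻¹: X=-110823.3187, Y=5269293.1563, Z=-3584010.4010
→ Helmert⁻¹: X=-110530.2081, Y=5269931.5023, Z=-3583608.7306
→ geod (Bowring, a=6378388.000): φ=-34.39010700°, λ=91.20153100°, h=2327.7230 m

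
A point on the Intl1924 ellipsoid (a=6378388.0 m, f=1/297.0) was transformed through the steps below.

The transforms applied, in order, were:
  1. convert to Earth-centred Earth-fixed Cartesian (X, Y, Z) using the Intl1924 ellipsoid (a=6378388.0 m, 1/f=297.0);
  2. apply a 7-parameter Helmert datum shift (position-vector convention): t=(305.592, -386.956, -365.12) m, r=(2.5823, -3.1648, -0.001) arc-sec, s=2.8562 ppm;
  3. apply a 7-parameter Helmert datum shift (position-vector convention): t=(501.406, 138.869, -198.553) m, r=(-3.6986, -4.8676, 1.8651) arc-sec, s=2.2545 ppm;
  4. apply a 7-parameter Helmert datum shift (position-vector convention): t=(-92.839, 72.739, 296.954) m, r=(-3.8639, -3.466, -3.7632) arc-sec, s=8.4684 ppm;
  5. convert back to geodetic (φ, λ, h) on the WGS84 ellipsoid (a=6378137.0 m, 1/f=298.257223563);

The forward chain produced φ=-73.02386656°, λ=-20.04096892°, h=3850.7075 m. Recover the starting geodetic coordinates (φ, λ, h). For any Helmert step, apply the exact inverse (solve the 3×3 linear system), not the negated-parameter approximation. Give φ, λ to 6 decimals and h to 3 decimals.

φ=-73.033346°, λ=-20.042227°, h=3129.116 m

start: φ=-73.023867°, λ=-20.040969°, h=3850.708 m
→ ECEF (a=6378137.000, f=1/298.257223563): X=1755920.4590, Y=-640525.0381, Z=-6081703.2781
→ Helmert⁻¹: X=1755907.9125, Y=-640446.3844, Z=-6081990.2306
→ Helmert⁻¹: X=1755253.2336, Y=-640490.6254, Z=-6081830.8730
→ Helmert⁻¹: X=1754849.3220, Y=-640177.9686, Z=-6081467.2938
→ geod (Bowring, a=6378388.000): φ=-73.03334600°, λ=-20.04222700°, h=3129.1160 m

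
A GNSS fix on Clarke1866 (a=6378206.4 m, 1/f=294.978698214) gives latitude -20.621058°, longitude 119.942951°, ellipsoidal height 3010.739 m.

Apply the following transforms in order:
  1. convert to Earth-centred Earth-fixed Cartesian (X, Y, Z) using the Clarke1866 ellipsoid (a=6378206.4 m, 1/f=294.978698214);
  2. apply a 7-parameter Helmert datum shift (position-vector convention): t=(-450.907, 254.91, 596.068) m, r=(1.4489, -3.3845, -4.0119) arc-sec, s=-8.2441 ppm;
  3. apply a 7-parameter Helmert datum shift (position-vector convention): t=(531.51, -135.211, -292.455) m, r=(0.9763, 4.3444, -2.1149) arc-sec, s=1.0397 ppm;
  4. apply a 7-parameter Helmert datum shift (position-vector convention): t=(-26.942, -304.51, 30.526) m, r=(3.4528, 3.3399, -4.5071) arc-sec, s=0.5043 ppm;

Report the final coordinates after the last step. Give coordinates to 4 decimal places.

start: φ=-20.621058°, λ=119.942951°, h=3010.739 m
→ ECEF (a=6378206.400, f=1/294.978698214): X=-2982286.9185, Y=5177370.7566, Z=-2233105.7728
→ Helmert 7p (PV): X=-2982575.8973, Y=5177656.6758, Z=-2232503.8614
→ Helmert 7p (PV): X=-2982041.4216, Y=5177567.9964, Z=-2232711.3106
→ Helmert 7p (PV): X=-2981992.8849, Y=5177368.6330, Z=-2232546.9538

X=-2981992.8849 m, Y=5177368.6330 m, Z=-2232546.9538 m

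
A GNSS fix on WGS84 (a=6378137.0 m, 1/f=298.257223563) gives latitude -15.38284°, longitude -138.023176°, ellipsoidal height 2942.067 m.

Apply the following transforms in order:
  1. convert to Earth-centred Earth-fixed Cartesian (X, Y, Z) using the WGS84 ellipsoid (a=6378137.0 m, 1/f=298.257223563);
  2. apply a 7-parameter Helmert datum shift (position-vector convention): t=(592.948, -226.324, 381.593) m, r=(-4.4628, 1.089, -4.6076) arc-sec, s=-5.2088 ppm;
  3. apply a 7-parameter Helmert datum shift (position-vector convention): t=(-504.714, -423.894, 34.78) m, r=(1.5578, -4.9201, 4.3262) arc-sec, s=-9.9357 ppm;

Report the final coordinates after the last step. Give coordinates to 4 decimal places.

X=-4574739.7858 m, Y=-4116534.7984 m, Z=-1681346.8274 m

start: φ=-15.382840°, λ=-138.023176°, h=2942.067 m
→ ECEF (a=6378137.000, f=1/298.257223563): X=-4574922.9110, Y=-4115929.4788, Z=-1681761.6718
→ Helmert 7p (PV): X=-4574406.9545, Y=-4116068.5552, Z=-1681258.1122
→ Helmert 7p (PV): X=-4574739.7858, Y=-4116534.7984, Z=-1681346.8274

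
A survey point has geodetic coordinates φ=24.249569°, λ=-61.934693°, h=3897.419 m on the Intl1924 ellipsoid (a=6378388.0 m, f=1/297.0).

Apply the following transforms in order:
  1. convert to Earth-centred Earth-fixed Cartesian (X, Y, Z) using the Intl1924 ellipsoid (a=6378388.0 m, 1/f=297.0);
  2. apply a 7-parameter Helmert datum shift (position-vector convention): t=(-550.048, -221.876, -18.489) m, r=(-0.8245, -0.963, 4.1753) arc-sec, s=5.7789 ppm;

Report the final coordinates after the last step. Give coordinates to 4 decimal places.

start: φ=24.249569°, λ=-61.934693°, h=3897.419 m
→ ECEF (a=6378388.000, f=1/297.0): X=2739330.5812, Y=-5137795.3059, Z=2605146.5646
→ Helmert 7p (PV): X=2738888.2027, Y=-5137981.0081, Z=2605176.4572

X=2738888.2027 m, Y=-5137981.0081 m, Z=2605176.4572 m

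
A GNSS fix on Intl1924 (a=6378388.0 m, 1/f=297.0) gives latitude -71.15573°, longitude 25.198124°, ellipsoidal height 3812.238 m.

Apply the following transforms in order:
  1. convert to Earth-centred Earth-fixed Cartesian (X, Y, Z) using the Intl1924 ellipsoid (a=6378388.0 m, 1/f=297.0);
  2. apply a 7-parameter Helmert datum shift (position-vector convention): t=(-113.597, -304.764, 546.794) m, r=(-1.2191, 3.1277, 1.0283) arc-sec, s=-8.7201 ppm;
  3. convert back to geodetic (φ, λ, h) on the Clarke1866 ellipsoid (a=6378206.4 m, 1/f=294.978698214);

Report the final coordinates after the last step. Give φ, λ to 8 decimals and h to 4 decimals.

start: φ=-71.155730°, λ=25.198124°, h=3812.238 m
→ ECEF (a=6378388.000, f=1/297.0): X=1870905.7516, Y=880306.5991, Z=-6017666.3202
→ Helmert 7p (PV): X=1870680.2033, Y=879967.9195, Z=-6017100.6237
→ geod (Bowring, a=6378206.400): φ=-71.15785034°, λ=25.19229208°, h=3477.1887 m

φ=-71.15785034°, λ=25.19229208°, h=3477.1887 m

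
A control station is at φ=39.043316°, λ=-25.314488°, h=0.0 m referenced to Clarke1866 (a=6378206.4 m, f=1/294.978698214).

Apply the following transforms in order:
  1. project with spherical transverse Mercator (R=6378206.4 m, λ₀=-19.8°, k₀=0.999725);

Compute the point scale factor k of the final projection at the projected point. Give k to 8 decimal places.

1.00252119

start: φ=39.043316°, λ=-25.314488°, h=0.000 m
→ into tm (λ₀=-19.8°): φ=39.04331600°, λ−λ₀=-5.51448800°
scale k = 1.00252119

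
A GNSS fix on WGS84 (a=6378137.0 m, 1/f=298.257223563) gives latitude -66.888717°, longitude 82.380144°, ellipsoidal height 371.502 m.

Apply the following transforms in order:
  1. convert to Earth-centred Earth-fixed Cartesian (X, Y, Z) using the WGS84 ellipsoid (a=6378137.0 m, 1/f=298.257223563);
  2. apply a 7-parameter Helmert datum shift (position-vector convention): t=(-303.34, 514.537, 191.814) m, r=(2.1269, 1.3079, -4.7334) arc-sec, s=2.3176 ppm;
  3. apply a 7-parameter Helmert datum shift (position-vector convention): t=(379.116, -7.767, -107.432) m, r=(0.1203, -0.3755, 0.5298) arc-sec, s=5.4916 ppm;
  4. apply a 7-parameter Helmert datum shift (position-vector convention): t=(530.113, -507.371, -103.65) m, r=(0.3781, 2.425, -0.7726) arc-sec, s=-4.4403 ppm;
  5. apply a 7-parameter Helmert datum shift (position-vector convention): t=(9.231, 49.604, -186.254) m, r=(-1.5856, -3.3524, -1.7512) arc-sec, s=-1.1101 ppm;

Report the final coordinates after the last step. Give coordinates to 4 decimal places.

start: φ=-66.888717°, λ=82.380144°, h=371.502 m
→ ECEF (a=6378137.000, f=1/298.257223563): X=332931.7975, Y=2488628.6911, Z=-5843894.8118
→ Helmert 7p (PV): X=332649.2832, Y=2489201.6151, Z=-5843692.9911
→ Helmert 7p (PV): X=333034.4707, Y=2489211.7804, Z=-5843830.4569
→ Helmert 7p (PV): X=333503.7246, Y=2488702.8213, Z=-5843907.5111
→ Helmert 7p (PV): X=333628.6949, Y=2488701.9079, Z=-5844100.9885

X=333628.6949 m, Y=2488701.9079 m, Z=-5844100.9885 m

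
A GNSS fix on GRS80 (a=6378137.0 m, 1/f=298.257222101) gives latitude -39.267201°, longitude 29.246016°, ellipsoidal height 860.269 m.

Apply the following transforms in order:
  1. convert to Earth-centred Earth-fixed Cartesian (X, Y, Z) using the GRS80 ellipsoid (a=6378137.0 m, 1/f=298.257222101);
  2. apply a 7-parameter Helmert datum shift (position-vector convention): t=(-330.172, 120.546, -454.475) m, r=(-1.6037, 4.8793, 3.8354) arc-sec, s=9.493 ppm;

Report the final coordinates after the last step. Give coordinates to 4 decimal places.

X=4314468.4521 m, Y=2416257.1333 m, Z=-4016484.7185 m

start: φ=-39.267201°, λ=29.246016°, h=860.269 m
→ ECEF (a=6378137.000, f=1/298.257222101): X=4314897.5872, Y=2416064.6408, Z=-4015871.2638
→ Helmert 7p (PV): X=4314468.4521, Y=2416257.1333, Z=-4016484.7185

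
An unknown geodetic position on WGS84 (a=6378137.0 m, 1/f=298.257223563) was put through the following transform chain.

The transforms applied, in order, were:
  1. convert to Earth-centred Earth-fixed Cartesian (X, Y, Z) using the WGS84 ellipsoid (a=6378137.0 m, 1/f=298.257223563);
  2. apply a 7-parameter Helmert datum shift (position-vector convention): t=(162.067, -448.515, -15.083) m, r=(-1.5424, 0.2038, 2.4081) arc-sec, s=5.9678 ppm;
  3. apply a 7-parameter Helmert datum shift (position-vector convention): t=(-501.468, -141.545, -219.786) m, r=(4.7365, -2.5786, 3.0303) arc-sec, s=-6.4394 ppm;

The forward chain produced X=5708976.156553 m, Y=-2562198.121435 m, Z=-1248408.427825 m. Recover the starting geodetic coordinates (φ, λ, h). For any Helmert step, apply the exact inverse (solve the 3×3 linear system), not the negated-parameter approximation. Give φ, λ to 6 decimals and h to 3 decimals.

φ=-11.354642°, λ=-24.166148°, h=3601.772 m

start: X=5708976.1566, Y=-2562198.1214, Z=-1248408.4278 m
→ Helmert⁻¹: X=5709461.1442, Y=-2562185.6170, Z=-1248209.2198
→ Helmert⁻¹: X=5709236.3304, Y=-2561779.1346, Z=-1248200.2032
→ geod (Bowring, a=6378137.000): φ=-11.35464200°, λ=-24.16614800°, h=3601.7720 m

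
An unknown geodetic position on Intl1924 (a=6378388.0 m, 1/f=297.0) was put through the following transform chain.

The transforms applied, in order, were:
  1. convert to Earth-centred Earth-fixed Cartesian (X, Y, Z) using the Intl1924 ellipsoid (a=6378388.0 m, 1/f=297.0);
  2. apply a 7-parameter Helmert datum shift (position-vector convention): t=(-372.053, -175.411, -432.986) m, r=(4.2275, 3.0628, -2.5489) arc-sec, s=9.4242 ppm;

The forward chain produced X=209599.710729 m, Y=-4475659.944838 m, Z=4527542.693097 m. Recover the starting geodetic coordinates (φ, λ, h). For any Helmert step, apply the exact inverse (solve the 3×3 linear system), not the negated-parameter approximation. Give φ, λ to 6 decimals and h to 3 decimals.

start: X=209599.7107, Y=-4475659.9448, Z=4527542.6931 m
→ Helmert⁻¹: X=209957.8525, Y=-4475346.9577, Z=4528027.8491
→ geod (Bowring, a=6378388.000): φ=45.49690600°, λ=-87.31397700°, h=2408.5210 m

φ=45.496906°, λ=-87.313977°, h=2408.521 m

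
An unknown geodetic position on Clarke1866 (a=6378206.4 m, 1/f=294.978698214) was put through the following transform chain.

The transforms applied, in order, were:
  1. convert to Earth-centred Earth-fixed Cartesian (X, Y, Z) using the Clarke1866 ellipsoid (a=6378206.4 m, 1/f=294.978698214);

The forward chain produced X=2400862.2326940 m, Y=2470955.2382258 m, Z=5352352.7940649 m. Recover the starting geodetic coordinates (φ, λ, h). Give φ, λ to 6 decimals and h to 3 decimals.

start: X=2400862.2327, Y=2470955.2382, Z=5352352.7941 m
→ geod (Bowring, a=6378206.400): φ=57.40783800°, λ=45.82428300°, h=2435.6150 m

φ=57.407838°, λ=45.824283°, h=2435.615 m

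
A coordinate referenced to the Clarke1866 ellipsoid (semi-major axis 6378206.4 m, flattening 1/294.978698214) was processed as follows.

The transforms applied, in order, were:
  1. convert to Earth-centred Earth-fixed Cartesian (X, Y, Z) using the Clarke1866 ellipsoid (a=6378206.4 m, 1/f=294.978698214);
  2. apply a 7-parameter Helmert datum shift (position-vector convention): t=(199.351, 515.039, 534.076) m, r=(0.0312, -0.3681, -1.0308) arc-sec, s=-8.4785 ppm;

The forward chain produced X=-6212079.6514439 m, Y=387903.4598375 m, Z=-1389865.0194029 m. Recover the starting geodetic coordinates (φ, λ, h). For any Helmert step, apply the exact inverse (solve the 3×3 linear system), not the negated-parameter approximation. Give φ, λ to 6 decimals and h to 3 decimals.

start: X=-6212079.6514, Y=387903.4598, Z=-1389865.0194 m
→ Helmert⁻¹: X=-6212336.0908, Y=387360.4491, Z=-1390399.8561
→ geod (Bowring, a=6378206.400): φ=-12.67498600°, λ=176.43203100°, h=629.9120 m

φ=-12.674986°, λ=176.432031°, h=629.912 m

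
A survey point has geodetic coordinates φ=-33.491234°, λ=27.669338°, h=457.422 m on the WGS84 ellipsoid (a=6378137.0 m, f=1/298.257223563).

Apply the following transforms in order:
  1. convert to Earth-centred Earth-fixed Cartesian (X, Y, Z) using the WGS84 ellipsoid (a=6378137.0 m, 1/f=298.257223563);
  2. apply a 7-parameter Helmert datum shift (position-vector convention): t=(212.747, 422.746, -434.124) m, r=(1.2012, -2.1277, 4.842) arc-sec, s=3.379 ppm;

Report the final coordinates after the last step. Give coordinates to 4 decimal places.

start: φ=-33.491234°, λ=27.669338°, h=457.422 m
→ ECEF (a=6378137.000, f=1/298.257223563): X=4716034.0734, Y=2472754.6941, Z=-3499775.8978
→ Helmert 7p (PV): X=4716240.8102, Y=2473316.8846, Z=-3500158.7994

X=4716240.8102 m, Y=2473316.8846 m, Z=-3500158.7994 m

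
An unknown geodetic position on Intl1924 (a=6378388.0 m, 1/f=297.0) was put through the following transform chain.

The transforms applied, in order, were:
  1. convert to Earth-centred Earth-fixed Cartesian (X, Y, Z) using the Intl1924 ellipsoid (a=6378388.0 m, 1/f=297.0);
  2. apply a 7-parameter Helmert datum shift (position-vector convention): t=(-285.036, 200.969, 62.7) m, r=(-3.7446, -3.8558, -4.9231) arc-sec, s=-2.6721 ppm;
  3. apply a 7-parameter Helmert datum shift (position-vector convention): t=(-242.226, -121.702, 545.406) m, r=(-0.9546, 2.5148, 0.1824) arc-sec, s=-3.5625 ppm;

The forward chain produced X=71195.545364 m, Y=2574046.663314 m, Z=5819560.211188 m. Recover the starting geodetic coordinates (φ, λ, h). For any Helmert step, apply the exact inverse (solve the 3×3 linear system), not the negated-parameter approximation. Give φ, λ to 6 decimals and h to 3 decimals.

start: X=71195.5454, Y=2574046.6633, Z=5819560.2112 m
→ Helmert⁻¹: X=71369.3558, Y=2574150.5420, Z=5819048.3189
→ Helmert⁻¹: X=71701.9289, Y=2573852.5213, Z=5819046.5541
→ geod (Bowring, a=6378388.000): φ=66.27386800°, λ=88.40427700°, h=2853.0090 m

φ=66.273868°, λ=88.404277°, h=2853.009 m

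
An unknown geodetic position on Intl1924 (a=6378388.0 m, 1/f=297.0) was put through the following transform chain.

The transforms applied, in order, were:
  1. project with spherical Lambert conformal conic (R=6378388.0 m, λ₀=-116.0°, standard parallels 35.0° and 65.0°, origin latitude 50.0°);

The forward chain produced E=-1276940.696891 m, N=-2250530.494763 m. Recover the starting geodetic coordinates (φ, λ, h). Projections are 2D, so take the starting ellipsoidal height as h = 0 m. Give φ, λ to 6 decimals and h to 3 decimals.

start: E=-1276940.6969, N=-2250530.4948 m
→ lcc⁻¹: φ=28.56378500°, λ=-128.70052900°

φ=28.563785°, λ=-128.700529°, h=0.000 m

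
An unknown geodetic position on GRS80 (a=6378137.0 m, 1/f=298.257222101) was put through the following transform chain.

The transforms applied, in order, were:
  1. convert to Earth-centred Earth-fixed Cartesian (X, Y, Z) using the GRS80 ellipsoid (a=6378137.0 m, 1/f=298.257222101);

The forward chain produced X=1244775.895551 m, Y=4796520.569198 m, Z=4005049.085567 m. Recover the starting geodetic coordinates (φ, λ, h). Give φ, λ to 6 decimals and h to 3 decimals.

φ=39.133976°, λ=75.451739°, h=1876.099 m

start: X=1244775.8956, Y=4796520.5692, Z=4005049.0856 m
→ geod (Bowring, a=6378137.000): φ=39.13397600°, λ=75.45173900°, h=1876.0990 m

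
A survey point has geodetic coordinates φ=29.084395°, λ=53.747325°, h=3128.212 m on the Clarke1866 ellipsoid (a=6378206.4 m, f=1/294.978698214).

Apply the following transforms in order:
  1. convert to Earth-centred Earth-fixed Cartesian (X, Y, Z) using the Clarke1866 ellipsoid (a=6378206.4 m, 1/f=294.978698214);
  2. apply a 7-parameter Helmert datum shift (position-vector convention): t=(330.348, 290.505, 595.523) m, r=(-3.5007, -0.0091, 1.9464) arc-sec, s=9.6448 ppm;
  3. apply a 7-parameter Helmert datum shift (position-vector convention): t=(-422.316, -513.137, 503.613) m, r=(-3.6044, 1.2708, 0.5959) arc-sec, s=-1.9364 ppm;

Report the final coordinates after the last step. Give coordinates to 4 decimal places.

start: φ=29.084395°, λ=53.747325°, h=3128.212 m
→ ECEF (a=6378206.400, f=1/294.978698214): X=3300392.4970, Y=4500726.7491, Z=3083429.8522
→ Helmert 7p (PV): X=3300712.0695, Y=4501144.1389, Z=3083978.8734
→ Helmert 7p (PV): X=3300289.3586, Y=4500685.7129, Z=3084377.5232

X=3300289.3586 m, Y=4500685.7129 m, Z=3084377.5232 m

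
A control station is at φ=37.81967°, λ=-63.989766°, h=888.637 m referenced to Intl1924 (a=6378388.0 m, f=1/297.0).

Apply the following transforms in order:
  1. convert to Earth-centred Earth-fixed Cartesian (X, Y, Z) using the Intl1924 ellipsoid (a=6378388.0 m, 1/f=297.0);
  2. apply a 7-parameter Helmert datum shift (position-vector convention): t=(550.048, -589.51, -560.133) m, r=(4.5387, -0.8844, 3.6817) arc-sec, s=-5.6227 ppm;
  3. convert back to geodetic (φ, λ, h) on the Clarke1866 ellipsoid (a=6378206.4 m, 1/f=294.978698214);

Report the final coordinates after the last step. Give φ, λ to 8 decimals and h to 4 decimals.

start: φ=37.819670°, λ=-63.989766°, h=888.637 m
→ ECEF (a=6378388.000, f=1/297.0): X=2212679.4599, Y=-4534609.3140, Z=3890259.9435
→ Helmert 7p (PV): X=2213281.3260, Y=-4535219.4342, Z=3889587.6439
→ geod (Bowring, a=6378206.400): φ=37.81167734°, λ=-63.98666249°, h=1354.6901 m

φ=37.81167734°, λ=-63.98666249°, h=1354.6901 m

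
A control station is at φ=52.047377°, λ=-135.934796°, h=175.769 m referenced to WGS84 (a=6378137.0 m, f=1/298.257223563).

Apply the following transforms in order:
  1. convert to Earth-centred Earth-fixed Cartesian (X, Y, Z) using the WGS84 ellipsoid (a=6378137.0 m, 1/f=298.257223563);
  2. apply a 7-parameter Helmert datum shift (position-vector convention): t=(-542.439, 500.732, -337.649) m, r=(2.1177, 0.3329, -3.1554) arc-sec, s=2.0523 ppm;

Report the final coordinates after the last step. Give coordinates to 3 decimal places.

start: φ=52.047377°, λ=-135.934796°, h=175.769 m
→ ECEF (a=6378137.000, f=1/298.257223563): X=-2824552.9481, Y=-2733857.9372, Z=5006185.7058
→ Helmert 7p (PV): X=-2825134.9263, Y=-2733371.0044, Z=5005834.8214

X=-2825134.926 m, Y=-2733371.004 m, Z=5005834.821 m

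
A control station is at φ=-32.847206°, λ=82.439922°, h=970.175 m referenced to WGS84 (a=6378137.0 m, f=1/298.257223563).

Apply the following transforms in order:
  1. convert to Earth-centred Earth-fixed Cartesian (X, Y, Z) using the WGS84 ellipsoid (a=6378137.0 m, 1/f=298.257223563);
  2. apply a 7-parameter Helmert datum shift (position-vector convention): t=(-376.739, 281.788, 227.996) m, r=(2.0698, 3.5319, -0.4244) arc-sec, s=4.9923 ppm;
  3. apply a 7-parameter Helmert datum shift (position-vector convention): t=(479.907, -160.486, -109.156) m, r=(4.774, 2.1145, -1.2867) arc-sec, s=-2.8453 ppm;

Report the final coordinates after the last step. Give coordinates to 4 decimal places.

start: φ=-32.847206°, λ=82.439922°, h=970.175 m
→ ECEF (a=6378137.000, f=1/298.257223563): X=705784.2409, Y=5317868.8035, Z=-3440261.0277
→ Helmert 7p (PV): X=705363.0588, Y=5318210.2097, Z=-3440008.9285
→ Helmert 7p (PV): X=705838.8695, Y=5318109.8105, Z=-3439992.4379

X=705838.8695 m, Y=5318109.8105 m, Z=-3439992.4379 m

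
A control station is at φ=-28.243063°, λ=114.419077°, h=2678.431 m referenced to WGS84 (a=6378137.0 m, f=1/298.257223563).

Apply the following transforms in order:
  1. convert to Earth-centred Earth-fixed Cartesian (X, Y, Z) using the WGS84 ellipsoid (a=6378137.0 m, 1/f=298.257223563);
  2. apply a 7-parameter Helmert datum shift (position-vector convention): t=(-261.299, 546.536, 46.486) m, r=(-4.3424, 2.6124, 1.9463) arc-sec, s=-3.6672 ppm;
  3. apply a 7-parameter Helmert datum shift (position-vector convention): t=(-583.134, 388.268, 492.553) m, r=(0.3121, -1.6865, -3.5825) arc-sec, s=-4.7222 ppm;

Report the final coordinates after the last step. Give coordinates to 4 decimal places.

start: φ=-28.243063°, λ=114.419077°, h=2678.431 m
→ ECEF (a=6378137.000, f=1/298.257223563): X=-2325576.2614, Y=5122170.4317, Z=-3001529.4438
→ Helmert 7p (PV): X=-2325915.3794, Y=5122613.0501, Z=-3001550.3310
→ Helmert 7p (PV): X=-2326374.0168, Y=5123022.0671, Z=-3001054.8706

X=-2326374.0168 m, Y=5123022.0671 m, Z=-3001054.8706 m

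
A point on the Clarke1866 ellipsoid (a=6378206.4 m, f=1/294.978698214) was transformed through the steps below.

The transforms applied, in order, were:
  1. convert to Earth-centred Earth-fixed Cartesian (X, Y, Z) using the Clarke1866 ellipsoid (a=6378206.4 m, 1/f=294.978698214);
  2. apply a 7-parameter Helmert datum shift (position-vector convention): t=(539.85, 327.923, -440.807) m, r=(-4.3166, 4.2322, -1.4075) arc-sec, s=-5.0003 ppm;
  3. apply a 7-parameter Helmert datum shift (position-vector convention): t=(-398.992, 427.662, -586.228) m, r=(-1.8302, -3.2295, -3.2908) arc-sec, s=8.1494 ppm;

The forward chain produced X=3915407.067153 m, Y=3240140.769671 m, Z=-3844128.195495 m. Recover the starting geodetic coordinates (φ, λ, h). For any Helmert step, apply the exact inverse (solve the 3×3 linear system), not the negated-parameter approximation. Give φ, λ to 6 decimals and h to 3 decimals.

start: X=3915407.0672, Y=3240140.7697, Z=-3844128.1955 m
→ Helmert⁻¹: X=3915662.2811, Y=3239783.2816, Z=-3843543.2061
→ Helmert⁻¹: X=3915198.7531, Y=3239578.6970, Z=-3842973.4866
→ geod (Bowring, a=6378206.400): φ=-37.28531900°, λ=39.60560000°, h=878.6800 m

φ=-37.285319°, λ=39.605600°, h=878.680 m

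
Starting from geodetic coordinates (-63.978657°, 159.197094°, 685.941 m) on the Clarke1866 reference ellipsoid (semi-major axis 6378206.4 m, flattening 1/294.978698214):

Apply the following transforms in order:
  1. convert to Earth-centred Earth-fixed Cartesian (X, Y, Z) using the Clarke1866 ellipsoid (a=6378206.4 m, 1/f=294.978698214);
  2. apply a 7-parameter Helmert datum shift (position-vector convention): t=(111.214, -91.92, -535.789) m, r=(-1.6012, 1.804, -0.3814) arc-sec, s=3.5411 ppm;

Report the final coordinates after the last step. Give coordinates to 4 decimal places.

X=-2623144.1867 m, Y=996483.8409 m, Z=-5709636.1077 m

start: φ=-63.978657°, λ=159.197094°, h=685.941 m
→ ECEF (a=6378206.400, f=1/294.978698214): X=-2623198.0224, Y=996611.7002, Z=-5709095.3083
→ Helmert 7p (PV): X=-2623144.1867, Y=996483.8409, Z=-5709636.1077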